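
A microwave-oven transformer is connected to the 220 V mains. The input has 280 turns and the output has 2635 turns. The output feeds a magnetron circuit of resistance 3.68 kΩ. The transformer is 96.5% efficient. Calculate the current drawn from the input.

V_out = 220 × 2635/280 = 2070.4 V.
I_out = V_out/R = 2070.4/3680 = 0.56260 A.
P_out = V_out I_out = 2070.4 × 0.56260 = 1164.8 W.
P_in = P_out/η = 1164.8/0.965 = 1207.0 W.
I_in = P_in/V_in = 1207.0/220 = 5.49 A.

I_in ≈ 5.49 A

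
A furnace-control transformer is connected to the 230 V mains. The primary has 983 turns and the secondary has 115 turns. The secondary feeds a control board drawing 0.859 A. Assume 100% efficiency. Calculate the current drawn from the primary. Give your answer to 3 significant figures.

For an ideal transformer I_p N_p = I_s N_s, so I_p = 0.859 × 115/983 = 0.100 A.

I_p ≈ 0.100 A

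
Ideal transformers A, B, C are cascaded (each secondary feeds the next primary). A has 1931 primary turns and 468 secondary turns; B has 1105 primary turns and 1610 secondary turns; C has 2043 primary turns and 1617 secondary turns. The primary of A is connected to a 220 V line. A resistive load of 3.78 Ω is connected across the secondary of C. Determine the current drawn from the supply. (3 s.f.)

After A: V = 220.00 × 468/1931 = 53.320 V.
After B: V = 53.320 × 1610/1105 = 77.687 V.
After C: V = 77.687 × 1617/2043 = 61.488 V.
I_load = 61.488/3.78 = 16.267 A, so P_out = 61.488 × 16.267 = 1000.2 W.
All ideal ⇒ P_in = P_out, so I_supply = 1000.2/220 = 4.55 A.

I_supply ≈ 4.55 A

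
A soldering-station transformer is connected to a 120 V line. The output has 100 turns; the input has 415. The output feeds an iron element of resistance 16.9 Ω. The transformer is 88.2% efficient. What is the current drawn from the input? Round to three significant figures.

I_in ≈ 0.467 A

V_out = 120 × 100/415 = 28.916 V.
I_out = V_out/R = 28.916/16.9 = 1.7110 A.
P_out = V_out I_out = 28.916 × 1.7110 = 49.474 W.
P_in = P_out/η = 49.474/0.882 = 56.093 W.
I_in = P_in/V_in = 56.093/120 = 0.467 A.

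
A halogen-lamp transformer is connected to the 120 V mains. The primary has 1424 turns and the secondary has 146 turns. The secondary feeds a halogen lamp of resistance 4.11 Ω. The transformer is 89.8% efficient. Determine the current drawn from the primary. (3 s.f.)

V_s = 120 × 146/1424 = 12.303 V.
I_s = V_s/R = 12.303/4.11 = 2.9935 A.
P_out = V_s I_s = 12.303 × 2.9935 = 36.830 W.
P_in = P_out/η = 36.830/0.898 = 41.014 W.
I_p = P_in/V_p = 41.014/120 = 0.342 A.

I_p ≈ 0.342 A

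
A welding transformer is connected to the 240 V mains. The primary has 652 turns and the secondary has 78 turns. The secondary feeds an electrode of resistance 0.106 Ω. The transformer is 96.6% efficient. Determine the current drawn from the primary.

I_p ≈ 33.5 A

V_s = 240 × 78/652 = 28.712 V.
I_s = V_s/R = 28.712/0.106 = 270.86 A.
P_out = V_s I_s = 28.712 × 270.86 = 7777.0 W.
P_in = P_out/η = 7777.0/0.966 = 8050.7 W.
I_p = P_in/V_p = 8050.7/240 = 33.5 A.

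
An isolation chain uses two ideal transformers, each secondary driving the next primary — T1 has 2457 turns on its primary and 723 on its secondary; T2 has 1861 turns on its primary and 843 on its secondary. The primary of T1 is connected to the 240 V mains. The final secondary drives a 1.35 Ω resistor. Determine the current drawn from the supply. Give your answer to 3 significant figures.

I_supply ≈ 3.16 A

After T1: V = 240.00 × 723/2457 = 70.623 V.
After T2: V = 70.623 × 843/1861 = 31.991 V.
I_load = 31.991/1.35 = 23.697 A, so P_out = 31.991 × 23.697 = 758.08 W.
All ideal ⇒ P_in = P_out, so I_supply = 758.08/240 = 3.16 A.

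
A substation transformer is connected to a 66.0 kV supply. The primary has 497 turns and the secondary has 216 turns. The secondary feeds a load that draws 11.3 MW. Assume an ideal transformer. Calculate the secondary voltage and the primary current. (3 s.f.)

V_s = V_p × N_s/N_p = 66000 × 216/497 = 28684 V.
I_s = P/V_s = 1.13×10^7/28684 = 393.95 A.
I_p = I_s × N_s/N_p = 393.95 × 216/497 = 171 A.

V_s ≈ 28700 V, I_p ≈ 171 A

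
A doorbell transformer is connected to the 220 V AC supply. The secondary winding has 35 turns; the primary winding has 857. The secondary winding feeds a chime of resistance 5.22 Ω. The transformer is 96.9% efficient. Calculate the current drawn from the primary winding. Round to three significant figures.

V_s = 220 × 35/857 = 8.9848 V.
I_s = V_s/R = 8.9848/5.22 = 1.7212 A.
P_out = V_s I_s = 8.9848 × 1.7212 = 15.465 W.
P_in = P_out/η = 15.465/0.969 = 15.960 W.
I_p = P_in/V_p = 15.960/220 = 0.0725 A.

I_p ≈ 0.0725 A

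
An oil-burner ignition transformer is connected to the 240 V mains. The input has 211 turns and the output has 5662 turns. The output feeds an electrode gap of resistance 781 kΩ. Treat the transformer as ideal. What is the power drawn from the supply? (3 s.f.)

V_out = V_in × N_out/N_in = 240 × 5662/211 = 6440.2 V.
I_out = V_out/R = 6440.2/781000 = 0.0082461 A.
I_in = I_out × N_out/N_in = 0.0082461 × 5662/211 = 0.22128 A.
P = V_in I_in = 240 × 0.22128 = 53.1 W.

P ≈ 53.1 W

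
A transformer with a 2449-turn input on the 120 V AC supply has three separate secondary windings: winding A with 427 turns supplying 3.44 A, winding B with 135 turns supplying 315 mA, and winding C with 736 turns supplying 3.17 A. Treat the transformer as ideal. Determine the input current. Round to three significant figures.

V_A = 120 × 427/2449 = 20.923 V; V_B = 120 × 135/2449 = 6.6149 V; V_C = 120 × 736/2449 = 36.064 V.
P_out = V_A I_A + V_B I_B + V_C I_C = 20.923×3.44 + 6.6149×0.315 + 36.064×3.17 = 71.975 + 2.0837 + 114.32 = 188.38 W.
Ideal ⇒ P_in = P_out, so I_in = P_out/V_in = 188.38/120 = 1.57 A.

I_in ≈ 1.57 A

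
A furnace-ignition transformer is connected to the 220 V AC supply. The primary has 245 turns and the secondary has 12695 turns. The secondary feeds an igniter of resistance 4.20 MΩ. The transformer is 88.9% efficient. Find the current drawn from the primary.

V_s = 220 × 12695/245 = 11400 V.
I_s = V_s/R = 11400/(4.20×10^6) = 0.0027142 A.
P_out = V_s I_s = 11400 × 0.0027142 = 30.941 W.
P_in = P_out/η = 30.941/0.889 = 34.804 W.
I_p = P_in/V_p = 34.804/220 = 0.158 A.

I_p ≈ 0.158 A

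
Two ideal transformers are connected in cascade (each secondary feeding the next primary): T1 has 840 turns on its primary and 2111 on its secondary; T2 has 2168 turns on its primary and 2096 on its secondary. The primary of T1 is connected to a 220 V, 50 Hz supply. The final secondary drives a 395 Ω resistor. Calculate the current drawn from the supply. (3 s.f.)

I_supply ≈ 3.29 A

Secondary of T1: V = 220.00 × 2111/840 = 552.88 V.
Secondary of T2: V = 552.88 × 2096/2168 = 534.52 V.
I_load = 534.52/395 = 1.3532 A, so P_out = 534.52 × 1.3532 = 723.32 W.
All ideal ⇒ P_in = P_out, so I_supply = 723.32/220 = 3.29 A.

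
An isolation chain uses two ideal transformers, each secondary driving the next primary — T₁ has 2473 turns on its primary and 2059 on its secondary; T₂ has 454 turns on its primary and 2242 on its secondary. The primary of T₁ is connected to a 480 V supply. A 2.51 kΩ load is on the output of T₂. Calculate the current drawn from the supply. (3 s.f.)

Secondary of T₁: V = 480.00 × 2059/2473 = 399.64 V.
Secondary of T₂: V = 399.64 × 2242/454 = 1973.6 V.
I_load = 1973.6/2510 = 0.78628 A, so P_out = 1973.6 × 0.78628 = 1551.8 W.
All ideal ⇒ P_in = P_out, so I_supply = 1551.8/480 = 3.23 A.

I_supply ≈ 3.23 A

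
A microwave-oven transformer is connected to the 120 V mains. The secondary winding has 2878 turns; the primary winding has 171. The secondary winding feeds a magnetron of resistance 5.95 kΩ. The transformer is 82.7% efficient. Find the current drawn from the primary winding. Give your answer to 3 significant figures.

V_s = 120 × 2878/171 = 2019.6 V.
I_s = V_s/R = 2019.6/5950 = 0.33944 A.
P_out = V_s I_s = 2019.6 × 0.33944 = 685.54 W.
P_in = P_out/η = 685.54/0.827 = 828.95 W.
I_p = P_in/V_p = 828.95/120 = 6.91 A.

I_p ≈ 6.91 A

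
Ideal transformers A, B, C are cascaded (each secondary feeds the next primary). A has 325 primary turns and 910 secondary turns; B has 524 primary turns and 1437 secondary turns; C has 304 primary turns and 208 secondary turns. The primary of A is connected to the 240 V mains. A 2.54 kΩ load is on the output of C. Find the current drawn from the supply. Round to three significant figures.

I_supply ≈ 2.61 A

Secondary of A: V = 240.00 × 910/325 = 672.00 V.
Secondary of B: V = 672.00 × 1437/524 = 1842.9 V.
Secondary of C: V = 1842.9 × 208/304 = 1260.9 V.
I_load = 1260.9/2540 = 0.49642 A, so P_out = 1260.9 × 0.49642 = 625.94 W.
All ideal ⇒ P_in = P_out, so I_supply = 625.94/240 = 2.61 A.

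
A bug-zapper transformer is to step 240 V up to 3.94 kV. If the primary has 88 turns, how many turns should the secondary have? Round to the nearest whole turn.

N_s = 1445 turns

N_s/N_p = V_s/V_p, so N_s = 88 × 3940/240 = 1444.7 ≈ 1445 turns.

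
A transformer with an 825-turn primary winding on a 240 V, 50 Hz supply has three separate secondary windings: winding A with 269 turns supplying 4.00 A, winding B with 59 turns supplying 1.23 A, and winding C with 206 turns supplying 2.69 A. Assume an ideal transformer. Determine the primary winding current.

I_p ≈ 2.06 A

V_A = 240 × 269/825 = 78.255 V; V_B = 240 × 59/825 = 17.164 V; V_C = 240 × 206/825 = 59.927 V.
P_out = V_A I_A + V_B I_B + V_C I_C = 78.255×4.00 + 17.164×1.23 + 59.927×2.69 = 313.02 + 21.111 + 161.20 = 495.33 W.
Ideal ⇒ P_in = P_out, so I_p = P_out/V_p = 495.33/240 = 2.06 A.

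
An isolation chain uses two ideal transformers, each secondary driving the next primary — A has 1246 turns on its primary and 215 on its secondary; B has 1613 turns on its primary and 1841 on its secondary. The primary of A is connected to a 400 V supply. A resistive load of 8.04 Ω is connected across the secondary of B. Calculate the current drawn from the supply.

I_supply ≈ 1.93 A

After A: V = 400.00 × 215/1246 = 69.021 V.
After B: V = 69.021 × 1841/1613 = 78.777 V.
I_load = 78.777/8.04 = 9.7981 A, so P_out = 78.777 × 9.7981 = 771.87 W.
All ideal ⇒ P_in = P_out, so I_supply = 771.87/400 = 1.93 A.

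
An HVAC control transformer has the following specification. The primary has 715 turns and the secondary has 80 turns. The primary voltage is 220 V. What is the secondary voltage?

V_s ≈ 24.6 V

V_s/V_p = N_s/N_p, so V_s = 220 × 80/715 = 24.6 V.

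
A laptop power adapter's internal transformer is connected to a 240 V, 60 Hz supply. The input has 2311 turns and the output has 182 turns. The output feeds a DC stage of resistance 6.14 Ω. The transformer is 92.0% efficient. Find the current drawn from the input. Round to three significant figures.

I_in ≈ 0.264 A

V_out = 240 × 182/2311 = 18.901 V.
I_out = V_out/R = 18.901/6.14 = 3.0783 A.
P_out = V_out I_out = 18.901 × 3.0783 = 58.183 W.
P_in = P_out/η = 58.183/0.920 = 63.243 W.
I_in = P_in/V_in = 63.243/240 = 0.264 A.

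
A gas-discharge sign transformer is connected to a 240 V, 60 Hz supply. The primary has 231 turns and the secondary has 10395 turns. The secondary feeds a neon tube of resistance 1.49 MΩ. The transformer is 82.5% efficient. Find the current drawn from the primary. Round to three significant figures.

I_p ≈ 0.395 A

V_s = 240 × 10395/231 = 10800 V.
I_s = V_s/R = 10800/(1.49×10^6) = 0.0072483 A.
P_out = V_s I_s = 10800 × 0.0072483 = 78.282 W.
P_in = P_out/η = 78.282/0.825 = 94.887 W.
I_p = P_in/V_p = 94.887/240 = 0.395 A.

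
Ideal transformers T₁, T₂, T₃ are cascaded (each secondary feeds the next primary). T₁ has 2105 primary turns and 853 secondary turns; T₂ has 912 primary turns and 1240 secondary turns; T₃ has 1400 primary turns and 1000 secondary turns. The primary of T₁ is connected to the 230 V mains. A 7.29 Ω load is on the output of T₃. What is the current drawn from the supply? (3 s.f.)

I_supply ≈ 4.89 A

Secondary of T₁: V = 230.00 × 853/2105 = 93.202 V.
Secondary of T₂: V = 93.202 × 1240/912 = 126.72 V.
Secondary of T₃: V = 126.72 × 1000/1400 = 90.516 V.
I_load = 90.516/7.29 = 12.416 A, so P_out = 90.516 × 12.416 = 1123.9 W.
All ideal ⇒ P_in = P_out, so I_supply = 1123.9/230 = 4.89 A.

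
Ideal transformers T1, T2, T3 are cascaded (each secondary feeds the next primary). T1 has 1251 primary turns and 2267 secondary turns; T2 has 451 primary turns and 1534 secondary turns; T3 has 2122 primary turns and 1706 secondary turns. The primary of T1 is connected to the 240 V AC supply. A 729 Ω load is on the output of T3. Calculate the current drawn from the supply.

Secondary of T1: V = 240.00 × 2267/1251 = 434.92 V.
Secondary of T2: V = 434.92 × 1534/451 = 1479.3 V.
Secondary of T3: V = 1479.3 × 1706/2122 = 1189.3 V.
I_load = 1189.3/729 = 1.6314 A, so P_out = 1189.3 × 1.6314 = 1940.2 W.
All ideal ⇒ P_in = P_out, so I_supply = 1940.2/240 = 8.08 A.

I_supply ≈ 8.08 A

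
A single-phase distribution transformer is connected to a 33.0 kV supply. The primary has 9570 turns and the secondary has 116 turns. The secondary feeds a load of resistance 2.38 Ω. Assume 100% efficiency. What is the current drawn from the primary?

I_p ≈ 2.04 A

V_s = V_p × N_s/N_p = 33000 × 116/9570 = 400.00 V.
I_s = V_s/R = 400.00/2.38 = 168.07 A.
For an ideal transformer I_p N_p = I_s N_s, so I_p = 168.07 × 116/9570 = 2.04 A.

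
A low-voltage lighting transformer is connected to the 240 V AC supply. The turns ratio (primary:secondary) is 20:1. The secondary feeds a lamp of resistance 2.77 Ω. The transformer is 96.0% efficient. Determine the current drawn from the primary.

I_p ≈ 0.226 A

V_s = 240 × 1/20 = 12.000 V.
I_s = V_s/R = 12.000/2.77 = 4.3321 A.
P_out = V_s I_s = 12.000 × 4.3321 = 51.986 W.
P_in = P_out/η = 51.986/0.960 = 54.152 W.
I_p = P_in/V_p = 54.152/240 = 0.226 A.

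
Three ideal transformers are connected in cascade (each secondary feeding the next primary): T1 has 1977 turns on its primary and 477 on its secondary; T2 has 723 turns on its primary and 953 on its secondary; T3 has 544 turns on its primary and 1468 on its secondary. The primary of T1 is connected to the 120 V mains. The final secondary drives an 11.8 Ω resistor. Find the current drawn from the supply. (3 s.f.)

I_supply ≈ 7.49 A

After T1: V = 120.00 × 477/1977 = 28.953 V.
After T2: V = 28.953 × 953/723 = 38.163 V.
After T3: V = 38.163 × 1468/544 = 102.99 V.
I_load = 102.99/11.8 = 8.7276 A, so P_out = 102.99 × 8.7276 = 898.81 W.
All ideal ⇒ P_in = P_out, so I_supply = 898.81/120 = 7.49 A.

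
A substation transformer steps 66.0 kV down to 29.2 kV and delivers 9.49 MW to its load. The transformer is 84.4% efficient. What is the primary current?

P_in = P_out/η = 9.49×10^6/0.844 = 1.1244×10^7 W.
I_p = P_in/V_p = 1.1244×10^7/66000 = 170 A.

I_p ≈ 170 A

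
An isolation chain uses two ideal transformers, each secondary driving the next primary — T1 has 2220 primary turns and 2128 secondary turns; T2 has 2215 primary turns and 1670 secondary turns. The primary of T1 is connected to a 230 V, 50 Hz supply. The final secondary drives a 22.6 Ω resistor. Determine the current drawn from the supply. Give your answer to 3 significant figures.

Secondary of T1: V = 230.00 × 2128/2220 = 220.47 V.
Secondary of T2: V = 220.47 × 1670/2215 = 166.22 V.
I_load = 166.22/22.6 = 7.3550 A, so P_out = 166.22 × 7.3550 = 1222.6 W.
All ideal ⇒ P_in = P_out, so I_supply = 1222.6/230 = 5.32 A.

I_supply ≈ 5.32 A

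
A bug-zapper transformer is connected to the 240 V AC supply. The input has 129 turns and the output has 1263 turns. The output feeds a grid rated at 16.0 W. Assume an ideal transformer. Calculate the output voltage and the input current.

V_out ≈ 2350 V, I_in ≈ 0.0667 A

V_out = V_in × N_out/N_in = 240 × 1263/129 = 2349.8 V.
I_out = P/V_out = 16.0/2349.8 = 0.0068092 A.
I_in = I_out × N_out/N_in = 0.0068092 × 1263/129 = 0.0667 A.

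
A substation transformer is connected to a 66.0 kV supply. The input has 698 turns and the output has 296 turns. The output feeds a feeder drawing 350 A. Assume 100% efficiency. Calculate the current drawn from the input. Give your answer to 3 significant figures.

For an ideal transformer I_in N_in = I_out N_out, so I_in = 350 × 296/698 = 148 A.

I_in ≈ 148 A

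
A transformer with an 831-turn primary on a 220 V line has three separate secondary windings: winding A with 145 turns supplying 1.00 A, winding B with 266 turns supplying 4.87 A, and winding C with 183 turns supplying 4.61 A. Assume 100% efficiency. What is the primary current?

I_p ≈ 2.75 A

V_A = 220 × 145/831 = 38.387 V; V_B = 220 × 266/831 = 70.421 V; V_C = 220 × 183/831 = 48.448 V.
P_out = V_A I_A + V_B I_B + V_C I_C = 38.387×1.00 + 70.421×4.87 + 48.448×4.61 = 38.387 + 342.95 + 223.34 = 604.68 W.
Ideal ⇒ P_in = P_out, so I_p = P_out/V_p = 604.68/220 = 2.75 A.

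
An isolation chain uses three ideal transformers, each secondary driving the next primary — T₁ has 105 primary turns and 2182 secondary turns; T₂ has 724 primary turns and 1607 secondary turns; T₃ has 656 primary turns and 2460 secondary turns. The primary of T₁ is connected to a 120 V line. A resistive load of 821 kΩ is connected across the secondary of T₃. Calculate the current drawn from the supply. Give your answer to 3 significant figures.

I_supply ≈ 4.37 A

After T₁: V = 120.00 × 2182/105 = 2493.7 V.
After T₂: V = 2493.7 × 1607/724 = 5535.1 V.
After T₃: V = 5535.1 × 2460/656 = 20757 V.
I_load = 20757/821000 = 0.025282 A, so P_out = 20757 × 0.025282 = 524.77 W.
All ideal ⇒ P_in = P_out, so I_supply = 524.77/120 = 4.37 A.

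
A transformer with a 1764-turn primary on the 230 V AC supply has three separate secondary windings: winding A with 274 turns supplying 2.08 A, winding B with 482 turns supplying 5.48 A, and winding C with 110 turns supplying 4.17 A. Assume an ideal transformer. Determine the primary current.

V_A = 230 × 274/1764 = 35.726 V; V_B = 230 × 482/1764 = 62.846 V; V_C = 230 × 110/1764 = 14.342 V.
P_out = V_A I_A + V_B I_B + V_C I_C = 35.726×2.08 + 62.846×5.48 + 14.342×4.17 = 74.309 + 344.40 + 59.808 = 478.51 W.
Ideal ⇒ P_in = P_out, so I_p = P_out/V_p = 478.51/230 = 2.08 A.

I_p ≈ 2.08 A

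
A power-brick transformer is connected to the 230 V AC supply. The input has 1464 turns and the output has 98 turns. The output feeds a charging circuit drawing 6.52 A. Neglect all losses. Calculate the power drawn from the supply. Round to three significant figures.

I_in = I_out × N_out/N_in = 6.52 × 98/1464 = 0.43645 A.
P = V_in I_in = 230 × 0.43645 = 100 W.

P ≈ 100 W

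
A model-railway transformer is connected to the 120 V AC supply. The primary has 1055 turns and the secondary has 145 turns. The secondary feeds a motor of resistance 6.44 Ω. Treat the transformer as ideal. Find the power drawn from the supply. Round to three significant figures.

P ≈ 42.2 W

V_s = V_p × N_s/N_p = 120 × 145/1055 = 16.493 V.
I_s = V_s/R = 16.493/6.44 = 2.5610 A.
I_p = I_s × N_s/N_p = 2.5610 × 145/1055 = 0.35199 A.
P = V_p I_p = 120 × 0.35199 = 42.2 W.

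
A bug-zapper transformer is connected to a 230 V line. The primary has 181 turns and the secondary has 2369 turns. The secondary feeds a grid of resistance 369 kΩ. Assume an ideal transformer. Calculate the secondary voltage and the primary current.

V_s = V_p × N_s/N_p = 230 × 2369/181 = 3010.3 V.
I_s = V_s/R = 3010.3/369000 = 0.0081581 A.
I_p = I_s × N_s/N_p = 0.0081581 × 2369/181 = 0.107 A.

V_s ≈ 3010 V, I_p ≈ 0.107 A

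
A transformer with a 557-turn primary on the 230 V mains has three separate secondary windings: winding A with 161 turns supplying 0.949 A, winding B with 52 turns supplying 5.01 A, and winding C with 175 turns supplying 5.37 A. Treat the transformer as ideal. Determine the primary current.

I_p ≈ 2.43 A

V_A = 230 × 161/557 = 66.481 V; V_B = 230 × 52/557 = 21.472 V; V_C = 230 × 175/557 = 72.262 V.
P_out = V_A I_A + V_B I_B + V_C I_C = 66.481×0.949 + 21.472×5.01 + 72.262×5.37 = 63.091 + 107.58 + 388.05 = 558.71 W.
Ideal ⇒ P_in = P_out, so I_p = P_out/V_p = 558.71/230 = 2.43 A.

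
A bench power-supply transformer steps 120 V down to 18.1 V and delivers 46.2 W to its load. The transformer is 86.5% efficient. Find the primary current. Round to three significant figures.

I_p ≈ 0.445 A

P_in = P_out/η = 46.2/0.865 = 53.410 W.
I_p = P_in/V_p = 53.410/120 = 0.445 A.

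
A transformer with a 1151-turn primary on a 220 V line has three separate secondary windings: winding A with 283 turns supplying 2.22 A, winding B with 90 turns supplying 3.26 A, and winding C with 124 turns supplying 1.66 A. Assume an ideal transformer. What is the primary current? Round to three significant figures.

I_p ≈ 0.980 A

V_A = 220 × 283/1151 = 54.092 V; V_B = 220 × 90/1151 = 17.202 V; V_C = 220 × 124/1151 = 23.701 V.
P_out = V_A I_A + V_B I_B + V_C I_C = 54.092×2.22 + 17.202×3.26 + 23.701×1.66 = 120.08 + 56.080 + 39.344 = 215.51 W.
Ideal ⇒ P_in = P_out, so I_p = P_out/V_p = 215.51/220 = 0.980 A.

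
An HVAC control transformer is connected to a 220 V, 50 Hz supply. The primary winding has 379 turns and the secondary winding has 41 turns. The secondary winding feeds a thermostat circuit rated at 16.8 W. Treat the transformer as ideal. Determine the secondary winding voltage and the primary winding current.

V_s ≈ 23.8 V, I_p ≈ 0.0764 A

V_s = V_p × N_s/N_p = 220 × 41/379 = 23.799 V.
I_s = P/V_s = 16.8/23.799 = 0.70590 A.
I_p = I_s × N_s/N_p = 0.70590 × 41/379 = 0.0764 A.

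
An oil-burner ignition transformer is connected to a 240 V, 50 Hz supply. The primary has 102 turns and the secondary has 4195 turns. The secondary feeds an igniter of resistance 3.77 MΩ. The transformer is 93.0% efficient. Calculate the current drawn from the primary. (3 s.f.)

I_p ≈ 0.116 A

V_s = 240 × 4195/102 = 9870.6 V.
I_s = V_s/R = 9870.6/(3.77×10^6) = 0.0026182 A.
P_out = V_s I_s = 9870.6 × 0.0026182 = 25.843 W.
P_in = P_out/η = 25.843/0.930 = 27.788 W.
I_p = P_in/V_p = 27.788/240 = 0.116 A.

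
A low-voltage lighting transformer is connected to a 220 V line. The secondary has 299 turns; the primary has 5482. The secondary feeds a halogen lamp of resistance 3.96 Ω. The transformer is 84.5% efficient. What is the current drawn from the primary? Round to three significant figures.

V_s = 220 × 299/5482 = 11.999 V.
I_s = V_s/R = 11.999/3.96 = 3.0301 A.
P_out = V_s I_s = 11.999 × 3.0301 = 36.359 W.
P_in = P_out/η = 36.359/0.845 = 43.029 W.
I_p = P_in/V_p = 43.029/220 = 0.196 A.

I_p ≈ 0.196 A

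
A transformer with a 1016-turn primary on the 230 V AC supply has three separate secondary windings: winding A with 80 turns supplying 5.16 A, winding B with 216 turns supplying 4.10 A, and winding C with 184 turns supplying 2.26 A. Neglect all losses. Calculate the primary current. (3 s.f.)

V_A = 230 × 80/1016 = 18.110 V; V_B = 230 × 216/1016 = 48.898 V; V_C = 230 × 184/1016 = 41.654 V.
P_out = V_A I_A + V_B I_B + V_C I_C = 18.110×5.16 + 48.898×4.10 + 41.654×2.26 = 93.449 + 200.48 + 94.137 = 388.07 W.
Ideal ⇒ P_in = P_out, so I_p = P_out/V_p = 388.07/230 = 1.69 A.

I_p ≈ 1.69 A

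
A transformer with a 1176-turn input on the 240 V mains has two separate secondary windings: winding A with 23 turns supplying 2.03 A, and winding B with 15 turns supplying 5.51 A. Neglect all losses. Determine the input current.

I_in ≈ 0.110 A

V_A = 240 × 23/1176 = 4.6939 V; V_B = 240 × 15/1176 = 3.0612 V.
P_out = V_A I_A + V_B I_B = 4.6939×2.03 + 3.0612×5.51 = 9.5286 + 16.867 = 26.396 W.
Ideal ⇒ P_in = P_out, so I_in = P_out/V_in = 26.396/240 = 0.110 A.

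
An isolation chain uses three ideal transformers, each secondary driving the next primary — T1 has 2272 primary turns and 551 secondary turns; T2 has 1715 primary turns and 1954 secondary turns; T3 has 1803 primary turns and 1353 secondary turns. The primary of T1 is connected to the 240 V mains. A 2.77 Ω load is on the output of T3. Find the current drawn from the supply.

I_supply ≈ 3.73 A

Secondary of T1: V = 240.00 × 551/2272 = 58.204 V.
Secondary of T2: V = 58.204 × 1954/1715 = 66.315 V.
Secondary of T3: V = 66.315 × 1353/1803 = 49.764 V.
I_load = 49.764/2.77 = 17.965 A, so P_out = 49.764 × 17.965 = 894.03 W.
All ideal ⇒ P_in = P_out, so I_supply = 894.03/240 = 3.73 A.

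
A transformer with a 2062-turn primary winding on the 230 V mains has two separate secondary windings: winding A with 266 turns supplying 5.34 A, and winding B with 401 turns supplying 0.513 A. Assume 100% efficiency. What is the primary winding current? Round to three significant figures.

I_p ≈ 0.789 A

V_A = 230 × 266/2062 = 29.670 V; V_B = 230 × 401/2062 = 44.728 V.
P_out = V_A I_A + V_B I_B = 29.670×5.34 + 44.728×0.513 = 158.44 + 22.946 = 181.38 W.
Ideal ⇒ P_in = P_out, so I_p = P_out/V_p = 181.38/230 = 0.789 A.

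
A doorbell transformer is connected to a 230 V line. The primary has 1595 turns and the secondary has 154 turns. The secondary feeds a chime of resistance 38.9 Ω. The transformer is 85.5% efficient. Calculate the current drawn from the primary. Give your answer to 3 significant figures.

I_p ≈ 0.0645 A

V_s = 230 × 154/1595 = 22.207 V.
I_s = V_s/R = 22.207/38.9 = 0.57087 A.
P_out = V_s I_s = 22.207 × 0.57087 = 12.677 W.
P_in = P_out/η = 12.677/0.855 = 14.827 W.
I_p = P_in/V_p = 14.827/230 = 0.0645 A.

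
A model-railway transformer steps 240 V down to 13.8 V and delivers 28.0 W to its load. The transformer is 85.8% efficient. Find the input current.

P_in = P_out/η = 28.0/0.858 = 32.634 W.
I_in = P_in/V_in = 32.634/240 = 0.136 A.

I_in ≈ 0.136 A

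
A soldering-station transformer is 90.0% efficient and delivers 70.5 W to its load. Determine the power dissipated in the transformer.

P_in = P_out/η = 70.5/0.900 = 78.3333 W.
P_loss = P_in − P_out = 78.3333 − 70.5 = 7.83 W.

P_loss ≈ 7.83 W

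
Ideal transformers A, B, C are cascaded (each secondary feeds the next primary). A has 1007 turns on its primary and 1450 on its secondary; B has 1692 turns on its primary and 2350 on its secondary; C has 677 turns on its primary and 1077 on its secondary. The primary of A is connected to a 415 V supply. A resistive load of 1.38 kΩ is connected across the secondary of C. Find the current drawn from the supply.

After A: V = 415.00 × 1450/1007 = 597.57 V.
After B: V = 597.57 × 2350/1692 = 829.95 V.
After C: V = 829.95 × 1077/677 = 1320.3 V.
I_load = 1320.3/1380 = 0.95676 A, so P_out = 1320.3 × 0.95676 = 1263.2 W.
All ideal ⇒ P_in = P_out, so I_supply = 1263.2/415 = 3.04 A.

I_supply ≈ 3.04 A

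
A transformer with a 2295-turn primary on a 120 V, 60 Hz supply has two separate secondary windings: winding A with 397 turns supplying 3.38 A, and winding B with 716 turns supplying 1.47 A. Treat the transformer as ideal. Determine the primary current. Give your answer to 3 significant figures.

V_A = 120 × 397/2295 = 20.758 V; V_B = 120 × 716/2295 = 37.438 V.
P_out = V_A I_A + V_B I_B = 20.758×3.38 + 37.438×1.47 = 70.163 + 55.034 = 125.20 W.
Ideal ⇒ P_in = P_out, so I_p = P_out/V_p = 125.20/120 = 1.04 A.

I_p ≈ 1.04 A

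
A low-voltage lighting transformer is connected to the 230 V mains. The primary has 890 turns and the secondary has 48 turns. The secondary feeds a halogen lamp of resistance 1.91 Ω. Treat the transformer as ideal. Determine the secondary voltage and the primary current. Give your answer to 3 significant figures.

V_s = V_p × N_s/N_p = 230 × 48/890 = 12.404 V.
I_s = V_s/R = 12.404/1.91 = 6.4945 A.
I_p = I_s × N_s/N_p = 6.4945 × 48/890 = 0.350 A.

V_s ≈ 12.4 V, I_p ≈ 0.350 A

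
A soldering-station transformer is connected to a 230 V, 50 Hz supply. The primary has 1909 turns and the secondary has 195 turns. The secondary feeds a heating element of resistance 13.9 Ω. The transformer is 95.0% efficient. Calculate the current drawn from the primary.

I_p ≈ 0.182 A

V_s = 230 × 195/1909 = 23.494 V.
I_s = V_s/R = 23.494/13.9 = 1.6902 A.
P_out = V_s I_s = 23.494 × 1.6902 = 39.710 W.
P_in = P_out/η = 39.710/0.950 = 41.800 W.
I_p = P_in/V_p = 41.800/230 = 0.182 A.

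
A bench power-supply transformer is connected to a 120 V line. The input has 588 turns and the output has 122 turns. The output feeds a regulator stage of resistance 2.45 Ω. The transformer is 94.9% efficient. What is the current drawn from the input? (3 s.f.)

V_out = 120 × 122/588 = 24.898 V.
I_out = V_out/R = 24.898/2.45 = 10.162 A.
P_out = V_out I_out = 24.898 × 10.162 = 253.02 W.
P_in = P_out/η = 253.02/0.949 = 266.62 W.
I_in = P_in/V_in = 266.62/120 = 2.22 A.

I_in ≈ 2.22 A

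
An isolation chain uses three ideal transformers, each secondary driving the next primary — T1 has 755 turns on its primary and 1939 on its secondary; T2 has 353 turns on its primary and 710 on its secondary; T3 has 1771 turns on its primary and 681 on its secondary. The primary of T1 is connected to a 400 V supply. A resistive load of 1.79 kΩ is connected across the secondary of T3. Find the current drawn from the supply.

I_supply ≈ 0.882 A

After T1: V = 400.00 × 1939/755 = 1027.3 V.
After T2: V = 1027.3 × 710/353 = 2066.2 V.
After T3: V = 2066.2 × 681/1771 = 794.52 V.
I_load = 794.52/1790 = 0.44386 A, so P_out = 794.52 × 0.44386 = 352.66 W.
All ideal ⇒ P_in = P_out, so I_supply = 352.66/400 = 0.882 A.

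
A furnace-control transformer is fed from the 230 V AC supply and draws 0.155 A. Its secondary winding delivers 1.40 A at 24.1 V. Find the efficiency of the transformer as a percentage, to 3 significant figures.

P_in = 230 × 0.155 = 35.6500 W.
P_out = 24.1 × 1.40 = 33.7400 W.
η = P_out/P_in = 33.7400/35.6500 = 0.946.

η ≈ 94.6%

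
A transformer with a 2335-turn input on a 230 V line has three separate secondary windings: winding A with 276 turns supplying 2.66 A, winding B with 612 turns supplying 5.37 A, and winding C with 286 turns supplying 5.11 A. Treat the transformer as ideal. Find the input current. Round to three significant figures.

I_in ≈ 2.35 A

V_A = 230 × 276/2335 = 27.186 V; V_B = 230 × 612/2335 = 60.283 V; V_C = 230 × 286/2335 = 28.171 V.
P_out = V_A I_A + V_B I_B + V_C I_C = 27.186×2.66 + 60.283×5.37 + 28.171×5.11 = 72.316 + 323.72 + 143.96 = 539.99 W.
Ideal ⇒ P_in = P_out, so I_in = P_out/V_in = 539.99/230 = 2.35 A.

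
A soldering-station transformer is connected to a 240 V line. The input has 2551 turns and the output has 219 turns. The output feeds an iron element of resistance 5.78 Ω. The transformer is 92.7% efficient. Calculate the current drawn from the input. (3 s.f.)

I_in ≈ 0.330 A

V_out = 240 × 219/2551 = 20.604 V.
I_out = V_out/R = 20.604/5.78 = 3.5647 A.
P_out = V_out I_out = 20.604 × 3.5647 = 73.445 W.
P_in = P_out/η = 73.445/0.927 = 79.229 W.
I_in = P_in/V_in = 79.229/240 = 0.330 A.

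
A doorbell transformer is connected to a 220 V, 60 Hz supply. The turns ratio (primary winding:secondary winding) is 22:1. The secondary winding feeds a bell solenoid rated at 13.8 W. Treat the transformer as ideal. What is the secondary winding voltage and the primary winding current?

V_s ≈ 10.0 V, I_p ≈ 0.0627 A

V_s = V_p × N_s/N_p = 220 × 1/22 = 10.000 V.
I_s = P/V_s = 13.8/10.000 = 1.3800 A.
I_p = I_s × N_s/N_p = 1.3800 × 1/22 = 0.0627 A.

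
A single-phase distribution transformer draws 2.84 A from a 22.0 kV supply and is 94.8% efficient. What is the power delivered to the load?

P_in = V_p I_p = 22000 × 2.84 = 62480 W.
P_out = η P_in = 0.948 × 62480 = 59200 W.

P_out ≈ 59200 W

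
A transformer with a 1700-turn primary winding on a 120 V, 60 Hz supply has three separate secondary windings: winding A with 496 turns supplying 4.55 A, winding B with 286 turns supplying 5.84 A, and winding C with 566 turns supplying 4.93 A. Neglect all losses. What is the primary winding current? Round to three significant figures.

V_A = 120 × 496/1700 = 35.012 V; V_B = 120 × 286/1700 = 20.188 V; V_C = 120 × 566/1700 = 39.953 V.
P_out = V_A I_A + V_B I_B + V_C I_C = 35.012×4.55 + 20.188×5.84 + 39.953×4.93 = 159.30 + 117.90 + 196.97 = 474.17 W.
Ideal ⇒ P_in = P_out, so I_p = P_out/V_p = 474.17/120 = 3.95 A.

I_p ≈ 3.95 A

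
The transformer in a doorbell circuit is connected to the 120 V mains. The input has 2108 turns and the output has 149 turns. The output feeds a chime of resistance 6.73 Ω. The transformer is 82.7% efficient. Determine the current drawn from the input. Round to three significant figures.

I_in ≈ 0.108 A

V_out = 120 × 149/2108 = 8.4820 V.
I_out = V_out/R = 8.4820/6.73 = 1.2603 A.
P_out = V_out I_out = 8.4820 × 1.2603 = 10.690 W.
P_in = P_out/η = 10.690/0.827 = 12.926 W.
I_in = P_in/V_in = 12.926/120 = 0.108 A.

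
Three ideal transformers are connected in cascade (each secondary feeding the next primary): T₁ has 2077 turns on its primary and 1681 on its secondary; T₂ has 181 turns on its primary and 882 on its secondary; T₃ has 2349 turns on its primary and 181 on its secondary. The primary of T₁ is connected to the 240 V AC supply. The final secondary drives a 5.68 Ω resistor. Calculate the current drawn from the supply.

I_supply ≈ 3.90 A

After T₁: V = 240.00 × 1681/2077 = 194.24 V.
After T₂: V = 194.24 × 882/181 = 946.53 V.
After T₃: V = 946.53 × 181/2349 = 72.934 V.
I_load = 72.934/5.68 = 12.840 A, so P_out = 72.934 × 12.840 = 936.50 W.
All ideal ⇒ P_in = P_out, so I_supply = 936.50/240 = 3.90 A.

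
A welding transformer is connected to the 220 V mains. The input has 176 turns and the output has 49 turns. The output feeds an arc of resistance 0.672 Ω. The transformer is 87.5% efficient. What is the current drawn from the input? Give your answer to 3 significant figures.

V_out = 220 × 49/176 = 61.250 V.
I_out = V_out/R = 61.250/0.672 = 91.146 A.
P_out = V_out I_out = 61.250 × 91.146 = 5582.7 W.
P_in = P_out/η = 5582.7/0.875 = 6380.2 W.
I_in = P_in/V_in = 6380.2/220 = 29.0 A.

I_in ≈ 29.0 A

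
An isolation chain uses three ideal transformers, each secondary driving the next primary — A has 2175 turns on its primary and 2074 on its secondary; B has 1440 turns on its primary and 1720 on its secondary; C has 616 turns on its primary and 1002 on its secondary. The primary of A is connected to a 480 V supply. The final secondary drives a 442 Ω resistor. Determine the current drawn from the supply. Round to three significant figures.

I_supply ≈ 3.73 A

After A: V = 480.00 × 2074/2175 = 457.71 V.
After B: V = 457.71 × 1720/1440 = 546.71 V.
After C: V = 546.71 × 1002/616 = 889.29 V.
I_load = 889.29/442 = 2.0120 A, so P_out = 889.29 × 2.0120 = 1789.2 W.
All ideal ⇒ P_in = P_out, so I_supply = 1789.2/480 = 3.73 A.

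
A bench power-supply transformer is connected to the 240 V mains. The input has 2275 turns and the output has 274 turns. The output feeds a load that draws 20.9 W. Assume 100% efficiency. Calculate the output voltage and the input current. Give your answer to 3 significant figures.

V_out ≈ 28.9 V, I_in ≈ 0.0871 A

V_out = V_in × N_out/N_in = 240 × 274/2275 = 28.905 V.
I_out = P/V_out = 20.9/28.905 = 0.72305 A.
I_in = I_out × N_out/N_in = 0.72305 × 274/2275 = 0.0871 A.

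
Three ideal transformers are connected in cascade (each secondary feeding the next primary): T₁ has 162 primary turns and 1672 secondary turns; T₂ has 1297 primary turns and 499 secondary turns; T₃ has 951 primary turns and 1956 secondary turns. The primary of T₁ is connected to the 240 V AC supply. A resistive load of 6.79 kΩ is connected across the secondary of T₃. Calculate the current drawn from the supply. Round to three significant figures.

After T₁: V = 240.00 × 1672/162 = 2477.0 V.
After T₂: V = 2477.0 × 499/1297 = 953.00 V.
After T₃: V = 953.00 × 1956/951 = 1960.1 V.
I_load = 1960.1/6790 = 0.28868 A, so P_out = 1960.1 × 0.28868 = 565.84 W.
All ideal ⇒ P_in = P_out, so I_supply = 565.84/240 = 2.36 A.

I_supply ≈ 2.36 A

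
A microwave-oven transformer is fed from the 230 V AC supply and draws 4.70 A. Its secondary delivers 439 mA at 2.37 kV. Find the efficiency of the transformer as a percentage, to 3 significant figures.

η ≈ 96.2%

P_in = 230 × 4.70 = 1081.00 W.
P_out = 2370 × 0.439 = 1040.43 W.
η = P_out/P_in = 1040.43/1081.00 = 0.962.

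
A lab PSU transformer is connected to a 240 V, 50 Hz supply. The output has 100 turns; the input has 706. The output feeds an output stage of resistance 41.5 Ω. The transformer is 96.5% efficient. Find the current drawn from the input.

I_in ≈ 0.120 A

V_out = 240 × 100/706 = 33.994 V.
I_out = V_out/R = 33.994/41.5 = 0.81914 A.
P_out = V_out I_out = 33.994 × 0.81914 = 27.846 W.
P_in = P_out/η = 27.846/0.965 = 28.856 W.
I_in = P_in/V_in = 28.856/240 = 0.120 A.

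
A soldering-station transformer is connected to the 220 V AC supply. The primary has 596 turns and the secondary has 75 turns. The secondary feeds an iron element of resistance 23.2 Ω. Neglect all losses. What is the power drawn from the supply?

P ≈ 33.0 W

V_s = V_p × N_s/N_p = 220 × 75/596 = 27.685 V.
I_s = V_s/R = 27.685/23.2 = 1.1933 A.
I_p = I_s × N_s/N_p = 1.1933 × 75/596 = 0.15016 A.
P = V_p I_p = 220 × 0.15016 = 33.0 W.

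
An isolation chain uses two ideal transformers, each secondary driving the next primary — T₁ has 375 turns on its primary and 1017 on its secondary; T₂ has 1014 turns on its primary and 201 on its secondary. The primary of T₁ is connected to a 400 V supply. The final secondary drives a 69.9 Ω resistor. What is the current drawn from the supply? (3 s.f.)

I_supply ≈ 1.65 A

After T₁: V = 400.00 × 1017/375 = 1084.8 V.
After T₂: V = 1084.8 × 201/1014 = 215.03 V.
I_load = 215.03/69.9 = 3.0763 A, so P_out = 215.03 × 3.0763 = 661.51 W.
All ideal ⇒ P_in = P_out, so I_supply = 661.51/400 = 1.65 A.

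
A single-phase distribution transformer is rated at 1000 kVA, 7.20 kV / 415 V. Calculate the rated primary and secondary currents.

I_p = S/V_p = 1000000/7200 = 139 A.
I_s = S/V_s = 1000000/415 = 2410 A.

I_p ≈ 139 A, I_s ≈ 2410 A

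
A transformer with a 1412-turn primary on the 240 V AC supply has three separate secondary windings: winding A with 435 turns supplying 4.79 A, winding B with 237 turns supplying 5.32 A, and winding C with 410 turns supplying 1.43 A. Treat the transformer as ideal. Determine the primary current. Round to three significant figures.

V_A = 240 × 435/1412 = 73.938 V; V_B = 240 × 237/1412 = 40.283 V; V_C = 240 × 410/1412 = 69.688 V.
P_out = V_A I_A + V_B I_B + V_C I_C = 73.938×4.79 + 40.283×5.32 + 69.688×1.43 = 354.16 + 214.31 + 99.654 = 668.12 W.
Ideal ⇒ P_in = P_out, so I_p = P_out/V_p = 668.12/240 = 2.78 A.

I_p ≈ 2.78 A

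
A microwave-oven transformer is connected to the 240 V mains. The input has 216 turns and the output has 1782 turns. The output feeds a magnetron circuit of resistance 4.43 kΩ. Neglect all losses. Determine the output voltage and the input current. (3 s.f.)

V_out = V_in × N_out/N_in = 240 × 1782/216 = 1980.0 V.
I_out = V_out/R = 1980.0/4430 = 0.44695 A.
I_in = I_out × N_out/N_in = 0.44695 × 1782/216 = 3.69 A.

V_out ≈ 1980 V, I_in ≈ 3.69 A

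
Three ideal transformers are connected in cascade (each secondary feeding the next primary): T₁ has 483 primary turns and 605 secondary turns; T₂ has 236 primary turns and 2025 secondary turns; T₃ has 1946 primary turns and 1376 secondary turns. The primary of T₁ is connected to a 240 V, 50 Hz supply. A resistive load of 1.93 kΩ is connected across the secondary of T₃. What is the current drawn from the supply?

After T₁: V = 240.00 × 605/483 = 300.62 V.
After T₂: V = 300.62 × 2025/236 = 2579.5 V.
After T₃: V = 2579.5 × 1376/1946 = 1823.9 V.
I_load = 1823.9/1930 = 0.94504 A, so P_out = 1823.9 × 0.94504 = 1723.7 W.
All ideal ⇒ P_in = P_out, so I_supply = 1723.7/240 = 7.18 A.

I_supply ≈ 7.18 A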